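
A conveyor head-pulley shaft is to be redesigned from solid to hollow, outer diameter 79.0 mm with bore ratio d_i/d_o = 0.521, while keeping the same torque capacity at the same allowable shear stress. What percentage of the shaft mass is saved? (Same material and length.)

Equal τ_max and T ⇒ the solid shaft needs d_s³ = d_o³(1−k⁴), so d_s = 79.0·(1−0.521⁴)^(1/3) = 77.01 mm.
Area ratio A_h/A_s = d_o²(1−k²)/d_s² = (1−k²)/(1−k⁴)^(2/3) = 0.7667.
Mass saving = 1 − 0.7667 = 23.3 %.

23.3 %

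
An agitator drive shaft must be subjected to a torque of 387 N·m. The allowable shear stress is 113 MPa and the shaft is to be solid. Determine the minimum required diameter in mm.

For a solid shaft τ_max = 16T/(πd³), so d = (16T/(π τ_allow))^(1/3) = (16·387.0/(π·1.13×10^8))^(1/3) = 0.02593 m.

25.9 mm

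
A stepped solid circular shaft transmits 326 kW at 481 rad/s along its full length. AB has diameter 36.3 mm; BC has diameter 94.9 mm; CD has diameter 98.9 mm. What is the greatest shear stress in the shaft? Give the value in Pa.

ω = 481 rad/s, so T = P/ω = 326×10³ / 481.0 = 677.8 N·m.
Under the same torque, τ_max = 16T/(πd³) is largest where d is smallest — segment AB (d = 36.3 mm).
τ_max = 16·677.8/(π·(0.0363)³) = 7.216×10^7 Pa.

7.22e7 Pa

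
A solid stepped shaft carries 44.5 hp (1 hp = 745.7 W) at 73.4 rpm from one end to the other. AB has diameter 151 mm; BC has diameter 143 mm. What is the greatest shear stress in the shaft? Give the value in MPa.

ω = 2π·73.4/60 = 7.686 rad/s, so T = P/ω = 44.5×745.7 / 7.686 = 4317 N·m.
Under the same torque, τ_max = 16T/(πd³) is largest where d is smallest — segment BC (d = 143 mm).
τ_max = 16·4317/(π·(0.143)³) = 7.519×10^6 Pa.

7.52 MPa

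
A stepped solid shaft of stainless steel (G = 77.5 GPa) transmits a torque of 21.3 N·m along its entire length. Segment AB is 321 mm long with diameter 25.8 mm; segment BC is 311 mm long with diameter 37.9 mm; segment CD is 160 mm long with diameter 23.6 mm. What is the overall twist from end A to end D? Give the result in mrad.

3.89 mrad

J_AB = π(0.0258)⁴/32 = 4.35×10^-8 m⁴; J_BC = π(0.0379)⁴/32 = 2.03×10^-7 m⁴; J_CD = π(0.0236)⁴/32 = 3.05×10^-8 m⁴.
θ = (T/G)·Σ L_i/J_i = (21.30/77.5×10⁹)·(0.321/4.35×10^-8 + 0.311/2.03×10^-7 + 0.160/3.05×10^-8) = 3.894×10^-3 rad.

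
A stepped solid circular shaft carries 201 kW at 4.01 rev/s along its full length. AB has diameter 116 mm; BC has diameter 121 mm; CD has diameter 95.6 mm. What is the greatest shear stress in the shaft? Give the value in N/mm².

46.5 N/mm²

ω = 2π·4.01 = 25.20 rad/s, so T = P/ω = 201×10³ / 25.20 = 7978 N·m.
Under the same torque, τ_max = 16T/(πd³) is largest where d is smallest — segment CD (d = 95.6 mm).
τ_max = 16·7978/(π·(0.0956)³) = 4.650×10^7 Pa.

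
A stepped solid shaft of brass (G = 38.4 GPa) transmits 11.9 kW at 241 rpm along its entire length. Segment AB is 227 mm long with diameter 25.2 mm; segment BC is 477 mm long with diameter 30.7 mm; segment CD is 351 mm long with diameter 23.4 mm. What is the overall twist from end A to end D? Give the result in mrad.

ω = 2π·241/60 = 25.24 rad/s, so T = P/ω = 11.9×10³ / 25.24 = 471.5 N·m.
J_AB = π(0.0252)⁴/32 = 3.96×10^-8 m⁴; J_BC = π(0.0307)⁴/32 = 8.72×10^-8 m⁴; J_CD = π(0.0234)⁴/32 = 2.94×10^-8 m⁴.
θ = (T/G)·Σ L_i/J_i = (471.5/38.4×10⁹)·(0.227/3.96×10^-8 + 0.477/8.72×10^-8 + 0.351/2.94×10^-8) = 0.2840 rad.

284 mrad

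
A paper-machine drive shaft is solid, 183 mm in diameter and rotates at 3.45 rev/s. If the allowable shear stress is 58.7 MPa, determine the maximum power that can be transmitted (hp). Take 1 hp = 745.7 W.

2050 hp

J = πd⁴/32 = π(0.183)⁴/32 = 1.101×10^-4 m⁴.
T_max = τ_allow·J/r = 5.87×10^7 × 1.101×10^-4 / 0.0915 = 70640 N·m.
ω = 2π·3.45 = 21.68 rad/s, so P_max = T_max·ω = 1.531×10^6 W.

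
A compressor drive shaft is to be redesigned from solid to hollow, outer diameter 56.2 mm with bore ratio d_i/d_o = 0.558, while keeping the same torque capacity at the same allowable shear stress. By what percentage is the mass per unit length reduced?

Equal τ_max and T ⇒ the solid shaft needs d_s³ = d_o³(1−k⁴), so d_s = 56.2·(1−0.558⁴)^(1/3) = 54.32 mm.
Area ratio A_h/A_s = d_o²(1−k²)/d_s² = (1−k²)/(1−k⁴)^(2/3) = 0.7371.
Mass saving = 1 − 0.7371 = 26.3 %.

26.3 %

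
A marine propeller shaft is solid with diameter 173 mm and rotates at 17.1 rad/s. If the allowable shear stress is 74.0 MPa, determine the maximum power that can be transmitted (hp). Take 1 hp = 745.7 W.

J = πd⁴/32 = π(0.173)⁴/32 = 8.794×10^-5 m⁴.
T_max = τ_allow·J/r = 7.40×10^7 × 8.794×10^-5 / 0.0865 = 75230 N·m.
ω = 17.1 rad/s, so P_max = T_max·ω = 1.286×10^6 W.

1730 hp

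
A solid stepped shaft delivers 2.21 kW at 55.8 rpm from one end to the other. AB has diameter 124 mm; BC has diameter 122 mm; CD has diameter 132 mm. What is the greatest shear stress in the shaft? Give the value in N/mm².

1.06 N/mm²

ω = 2π·55.8/60 = 5.843 rad/s, so T = P/ω = 2.21×10³ / 5.843 = 378.2 N·m.
Under the same torque, τ_max = 16T/(πd³) is largest where d is smallest — segment BC (d = 122 mm).
τ_max = 16·378.2/(π·(0.122)³) = 1.061×10^6 Pa.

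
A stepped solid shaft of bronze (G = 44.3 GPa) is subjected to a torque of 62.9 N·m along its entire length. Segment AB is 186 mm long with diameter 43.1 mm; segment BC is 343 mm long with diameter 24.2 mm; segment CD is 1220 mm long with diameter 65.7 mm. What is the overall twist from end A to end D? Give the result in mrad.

J_AB = π(0.0431)⁴/32 = 3.39×10^-7 m⁴; J_BC = π(0.0242)⁴/32 = 3.37×10^-8 m⁴; J_CD = π(0.0657)⁴/32 = 1.83×10^-6 m⁴.
θ = (T/G)·Σ L_i/J_i = (62.90/44.3×10⁹)·(0.186/3.39×10^-7 + 0.343/3.37×10^-8 + 1.22/1.83×10^-6) = 0.01619 rad.

16.2 mrad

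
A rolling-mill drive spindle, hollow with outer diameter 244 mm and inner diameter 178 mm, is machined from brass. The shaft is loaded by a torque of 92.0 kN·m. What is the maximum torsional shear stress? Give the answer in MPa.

J = π(d_o⁴ − d_i⁴)/32 = π(0.244⁴ − 0.178⁴)/32 = 2.494×10^-4 m⁴.
τ_max = T·r/J = 92000 × 0.122 / 2.494×10^-4 = 4.500×10^7 Pa.

45.0 MPa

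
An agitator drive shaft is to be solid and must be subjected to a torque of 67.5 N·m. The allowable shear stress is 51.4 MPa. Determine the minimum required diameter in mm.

For a solid shaft τ_max = 16T/(πd³), so d = (16T/(π τ_allow))^(1/3) = (16·67.50/(π·5.14×10^7))^(1/3) = 0.01884 m.

18.8 mm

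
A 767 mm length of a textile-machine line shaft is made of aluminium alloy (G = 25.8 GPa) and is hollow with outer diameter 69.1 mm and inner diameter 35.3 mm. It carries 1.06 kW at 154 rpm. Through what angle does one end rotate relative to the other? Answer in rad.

9.37e-4 rad

ω = 2π·154/60 = 16.13 rad/s, so T = P/ω = 1.06×10³ / 16.13 = 65.73 N·m.
J = π(d_o⁴ − d_i⁴)/32 = π(0.0691⁴ − 0.0353⁴)/32 = 2.086×10^-6 m⁴.
θ = T·L/(G·J) = 65.73 × 0.767 / (25.8×10⁹ × 2.086×10^-6) = 9.368×10^-4 rad.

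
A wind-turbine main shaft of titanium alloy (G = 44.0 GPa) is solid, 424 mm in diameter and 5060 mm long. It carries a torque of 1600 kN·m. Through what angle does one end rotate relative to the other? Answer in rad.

0.0580 rad

J = πd⁴/32 = π(0.424)⁴/32 = 3.173×10^-3 m⁴.
θ = T·L/(G·J) = 1.600e6 × 5.06 / (44.0×10⁹ × 3.173×10^-3) = 0.05799 rad.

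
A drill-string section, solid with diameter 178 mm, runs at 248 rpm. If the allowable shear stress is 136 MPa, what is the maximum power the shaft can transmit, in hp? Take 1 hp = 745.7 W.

5240 hp

J = πd⁴/32 = π(0.178)⁴/32 = 9.856×10^-5 m⁴.
T_max = τ_allow·J/r = 1.36×10^8 × 9.856×10^-5 / 0.0890 = 150600 N·m.
ω = 2π·248/60 = 25.97 rad/s, so P_max = T_max·ω = 3.911×10^6 W.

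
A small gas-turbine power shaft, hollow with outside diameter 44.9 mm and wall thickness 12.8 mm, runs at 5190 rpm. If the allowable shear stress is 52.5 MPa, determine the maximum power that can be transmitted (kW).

J = π(d_o⁴ − d_i⁴)/32 = π(0.0449⁴ − 0.0193⁴)/32 = 3.854×10^-7 m⁴.
T_max = τ_allow·J/r = 5.25×10^7 × 3.854×10^-7 / 0.0224 = 901.2 N·m.
ω = 2π·5190/60 = 543.5 rad/s, so P_max = T_max·ω = 4.898×10^5 W.

490 kW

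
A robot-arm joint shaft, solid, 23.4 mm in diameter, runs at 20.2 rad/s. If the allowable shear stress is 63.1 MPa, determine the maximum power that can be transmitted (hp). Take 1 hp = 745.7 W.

4.30 hp

J = πd⁴/32 = π(0.0234)⁴/32 = 2.943×10^-8 m⁴.
T_max = τ_allow·J/r = 6.31×10^7 × 2.943×10^-8 / 0.0117 = 158.7 N·m.
ω = 20.2 rad/s, so P_max = T_max·ω = 3207 W.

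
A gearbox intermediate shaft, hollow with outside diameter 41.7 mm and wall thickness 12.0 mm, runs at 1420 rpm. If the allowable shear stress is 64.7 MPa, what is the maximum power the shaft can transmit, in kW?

133 kW

J = π(d_o⁴ − d_i⁴)/32 = π(0.0417⁴ − 0.0177⁴)/32 = 2.872×10^-7 m⁴.
T_max = τ_allow·J/r = 6.47×10^7 × 2.872×10^-7 / 0.0209 = 891.3 N·m.
ω = 2π·1420/60 = 148.7 rad/s, so P_max = T_max·ω = 1.325×10^5 W.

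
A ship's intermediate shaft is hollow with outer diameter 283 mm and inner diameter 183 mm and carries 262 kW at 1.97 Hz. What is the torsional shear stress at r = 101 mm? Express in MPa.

ω = 2π·1.97 = 12.38 rad/s, so T = P/ω = 262×10³ / 12.38 = 21170 N·m.
J = π(d_o⁴ − d_i⁴)/32 = π(0.283⁴ − 0.183⁴)/32 = 5.196×10^-4 m⁴.
Shear stress varies linearly with radius: τ = T·r/J = 21170 × 0.101 / 5.196×10^-4 = 4.114×10^6 Pa.

4.11 MPa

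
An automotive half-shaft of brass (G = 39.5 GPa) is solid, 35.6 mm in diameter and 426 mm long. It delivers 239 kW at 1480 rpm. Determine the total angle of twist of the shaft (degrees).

ω = 2π·1480/60 = 155.0 rad/s, so T = P/ω = 239×10³ / 155.0 = 1542 N·m.
J = πd⁴/32 = π(0.0356)⁴/32 = 1.577×10^-7 m⁴.
θ = T·L/(G·J) = 1542 × 0.426 / (39.5×10⁹ × 1.577×10^-7) = 0.1055 rad.

6.04°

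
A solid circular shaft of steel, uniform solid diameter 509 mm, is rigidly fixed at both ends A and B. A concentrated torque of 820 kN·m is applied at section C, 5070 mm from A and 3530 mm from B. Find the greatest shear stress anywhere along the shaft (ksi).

2.71 ksi

With uniform GJ and both ends fixed, compatibility θ_AC = θ_CB gives T_A·a = T_B·b, together with T_A + T_B = T₀.
T_A = T₀·b/(a+b) = 820000·3530/8600 = 336600 N·m; T_B = 483400 N·m.
τ in each portion: τ_AC = 1.30×10^7 Pa, τ_CB = 1.87×10^7 Pa; maximum is in CB.
τ_max = T_CB·r/J = 483400·0.255/6.59×10^-3 = 1.867×10^7 Pa.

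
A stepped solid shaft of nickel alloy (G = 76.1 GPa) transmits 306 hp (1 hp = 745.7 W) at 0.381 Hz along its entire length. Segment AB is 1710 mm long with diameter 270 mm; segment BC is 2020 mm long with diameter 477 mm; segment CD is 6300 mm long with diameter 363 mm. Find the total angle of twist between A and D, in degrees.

ω = 2π·0.381 = 2.394 rad/s, so T = P/ω = 306×745.7 / 2.394 = 95320 N·m.
J_AB = π(0.270)⁴/32 = 5.22×10^-4 m⁴; J_BC = π(0.477)⁴/32 = 5.08×10^-3 m⁴; J_CD = π(0.363)⁴/32 = 1.70×10^-3 m⁴.
θ = (T/G)·Σ L_i/J_i = (95320/76.1×10⁹)·(1.71/5.22×10^-4 + 2.02/5.08×10^-3 + 6.30/1.70×10^-3) = 9.232×10^-3 rad.

0.529°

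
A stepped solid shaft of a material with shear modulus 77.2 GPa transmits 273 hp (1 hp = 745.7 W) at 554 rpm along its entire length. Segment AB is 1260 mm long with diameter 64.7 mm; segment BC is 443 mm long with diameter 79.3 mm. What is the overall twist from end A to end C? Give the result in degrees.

2.20°

ω = 2π·554/60 = 58.01 rad/s, so T = P/ω = 273×745.7 / 58.01 = 3509 N·m.
J_AB = π(0.0647)⁴/32 = 1.72×10^-6 m⁴; J_BC = π(0.0793)⁴/32 = 3.88×10^-6 m⁴.
θ = (T/G)·Σ L_i/J_i = (3509/77.2×10⁹)·(1.26/1.72×10^-6 + 0.443/3.88×10^-6) = 0.03848 rad.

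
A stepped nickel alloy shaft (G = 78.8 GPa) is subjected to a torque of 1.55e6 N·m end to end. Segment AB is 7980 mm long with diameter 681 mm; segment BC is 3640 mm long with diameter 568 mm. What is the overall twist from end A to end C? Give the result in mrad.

J_AB = π(0.681)⁴/32 = 0.0211 m⁴; J_BC = π(0.568)⁴/32 = 0.0102 m⁴.
θ = (T/G)·Σ L_i/J_i = (1.550e6/78.8×10⁹)·(7.98/0.0211 + 3.64/0.0102) = 0.01444 rad.

14.4 mrad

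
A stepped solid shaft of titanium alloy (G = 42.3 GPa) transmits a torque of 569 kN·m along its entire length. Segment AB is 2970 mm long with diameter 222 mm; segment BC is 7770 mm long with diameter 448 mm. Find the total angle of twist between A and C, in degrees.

J_AB = π(0.222)⁴/32 = 2.38×10^-4 m⁴; J_BC = π(0.448)⁴/32 = 3.95×10^-3 m⁴.
θ = (T/G)·Σ L_i/J_i = (569000/42.3×10⁹)·(2.97/2.38×10^-4 + 7.77/3.95×10^-3) = 0.1940 rad.

11.1°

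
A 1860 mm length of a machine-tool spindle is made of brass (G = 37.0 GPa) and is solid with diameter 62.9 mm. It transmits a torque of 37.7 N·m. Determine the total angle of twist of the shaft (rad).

0.00123 rad

J = πd⁴/32 = π(0.0629)⁴/32 = 1.537×10^-6 m⁴.
θ = T·L/(G·J) = 37.70 × 1.86 / (37.0×10⁹ × 1.537×10^-6) = 1.233×10^-3 rad.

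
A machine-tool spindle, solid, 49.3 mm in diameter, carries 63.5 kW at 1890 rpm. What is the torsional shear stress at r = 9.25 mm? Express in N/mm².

ω = 2π·1890/60 = 197.9 rad/s, so T = P/ω = 63.5×10³ / 197.9 = 320.8 N·m.
J = πd⁴/32 = π(0.0493)⁴/32 = 5.799×10^-7 m⁴.
Shear stress varies linearly with radius: τ = T·r/J = 320.8 × 0.00925 / 5.799×10^-7 = 5.117×10^6 Pa.

5.12 N/mm²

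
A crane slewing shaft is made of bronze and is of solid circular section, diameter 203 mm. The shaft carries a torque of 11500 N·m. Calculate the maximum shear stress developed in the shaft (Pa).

7.00e6 Pa

J = πd⁴/32 = π(0.203)⁴/32 = 1.667×10^-4 m⁴.
τ_max = T·r/J = 11500 × 0.102 / 1.667×10^-4 = 7.001×10^6 Pa.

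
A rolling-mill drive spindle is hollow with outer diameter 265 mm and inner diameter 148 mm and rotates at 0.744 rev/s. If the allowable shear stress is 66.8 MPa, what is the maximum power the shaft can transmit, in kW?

1030 kW

J = π(d_o⁴ − d_i⁴)/32 = π(0.265⁴ − 0.148⁴)/32 = 4.371×10^-4 m⁴.
T_max = τ_allow·J/r = 6.68×10^7 × 4.371×10^-4 / 0.133 = 220300 N·m.
ω = 2π·0.744 = 4.675 rad/s, so P_max = T_max·ω = 1.030×10^6 W.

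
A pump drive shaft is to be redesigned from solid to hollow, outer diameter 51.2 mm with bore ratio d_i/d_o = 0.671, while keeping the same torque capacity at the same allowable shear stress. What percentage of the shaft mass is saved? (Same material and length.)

36.1 %

Equal τ_max and T ⇒ the solid shaft needs d_s³ = d_o³(1−k⁴), so d_s = 51.2·(1−0.671⁴)^(1/3) = 47.48 mm.
Area ratio A_h/A_s = d_o²(1−k²)/d_s² = (1−k²)/(1−k⁴)^(2/3) = 0.6394.
Mass saving = 1 − 0.6394 = 36.1 %.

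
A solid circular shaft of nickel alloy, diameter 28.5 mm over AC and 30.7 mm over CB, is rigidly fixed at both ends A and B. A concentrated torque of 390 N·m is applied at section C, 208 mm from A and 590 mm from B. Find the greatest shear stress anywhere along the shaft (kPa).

Compatibility: T_A·a/J_AC = T_B·b/J_CB with T_A + T_B = T₀.
J_AC = 6.48×10^-8 m⁴, J_CB = 8.72×10^-8 m⁴, so T_A = T₀·(J_AC/a)/((J_AC/a)+(J_CB/b)) = 264.5 N·m, T_B = 125.5 N·m.
τ in each portion: τ_AC = 5.82×10^7 Pa, τ_CB = 2.21×10^7 Pa; maximum is in AC.
τ_max = T_AC·r/J = 264.5·0.0143/6.48×10^-8 = 5.818×10^7 Pa.

58200 kPa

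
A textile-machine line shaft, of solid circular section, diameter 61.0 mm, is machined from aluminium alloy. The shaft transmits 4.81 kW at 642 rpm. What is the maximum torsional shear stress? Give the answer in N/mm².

1.61 N/mm²

ω = 2π·642/60 = 67.23 rad/s, so T = P/ω = 4.81×10³ / 67.23 = 71.55 N·m.
J = πd⁴/32 = π(0.0610)⁴/32 = 1.359×10^-6 m⁴.
τ_max = T·r/J = 71.55 × 0.0305 / 1.359×10^-6 = 1.605×10^6 Pa.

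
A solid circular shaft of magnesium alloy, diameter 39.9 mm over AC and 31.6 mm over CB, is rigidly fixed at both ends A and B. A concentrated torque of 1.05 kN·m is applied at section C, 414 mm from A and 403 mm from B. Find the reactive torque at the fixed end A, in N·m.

748 N·m

Compatibility: T_A·a/J_AC = T_B·b/J_CB with T_A + T_B = T₀.
J_AC = 2.49×10^-7 m⁴, J_CB = 9.79×10^-8 m⁴, so T_A = T₀·(J_AC/a)/((J_AC/a)+(J_CB/b)) = 747.8 N·m, T_B = 302.2 N·m.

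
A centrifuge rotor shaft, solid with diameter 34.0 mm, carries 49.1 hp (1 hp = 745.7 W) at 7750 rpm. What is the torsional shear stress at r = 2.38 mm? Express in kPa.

818 kPa

ω = 2π·7750/60 = 811.6 rad/s, so T = P/ω = 49.1×745.7 / 811.6 = 45.11 N·m.
J = πd⁴/32 = π(0.0340)⁴/32 = 1.312×10^-7 m⁴.
Shear stress varies linearly with radius: τ = T·r/J = 45.11 × 0.00238 / 1.312×10^-7 = 8.184×10^5 Pa.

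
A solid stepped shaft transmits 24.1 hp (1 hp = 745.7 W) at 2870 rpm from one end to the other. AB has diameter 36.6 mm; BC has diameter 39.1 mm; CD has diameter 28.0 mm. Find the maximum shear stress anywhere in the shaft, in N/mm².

ω = 2π·2870/60 = 300.5 rad/s, so T = P/ω = 24.1×745.7 / 300.5 = 59.80 N·m.
Under the same torque, τ_max = 16T/(πd³) is largest where d is smallest — segment CD (d = 28.0 mm).
τ_max = 16·59.80/(π·(0.0280)³) = 1.387×10^7 Pa.

13.9 N/mm²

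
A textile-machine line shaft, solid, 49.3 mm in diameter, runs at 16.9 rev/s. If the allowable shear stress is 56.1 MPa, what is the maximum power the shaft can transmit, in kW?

140 kW

J = πd⁴/32 = π(0.0493)⁴/32 = 5.799×10^-7 m⁴.
T_max = τ_allow·J/r = 5.61×10^7 × 5.799×10^-7 / 0.0246 = 1320 N·m.
ω = 2π·16.9 = 106.2 rad/s, so P_max = T_max·ω = 1.402×10^5 W.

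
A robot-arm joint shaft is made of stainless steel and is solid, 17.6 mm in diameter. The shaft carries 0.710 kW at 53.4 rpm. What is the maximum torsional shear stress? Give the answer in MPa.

ω = 2π·53.4/60 = 5.592 rad/s, so T = P/ω = 0.710×10³ / 5.592 = 127.0 N·m.
J = πd⁴/32 = π(0.0176)⁴/32 = 9.420×10^-9 m⁴.
τ_max = T·r/J = 127.0 × 0.00880 / 9.420×10^-9 = 1.186×10^8 Pa.

119 MPa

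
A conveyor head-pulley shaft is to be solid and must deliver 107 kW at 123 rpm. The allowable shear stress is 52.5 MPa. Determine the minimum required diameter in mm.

ω = 2π·123/60 = 12.88 rad/s, so T = P/ω = 107×10³ / 12.88 = 8307 N·m.
For a solid shaft τ_max = 16T/(πd³), so d = (16T/(π τ_allow))^(1/3) = (16·8307/(π·5.25×10^7))^(1/3) = 0.09306 m.

93.1 mm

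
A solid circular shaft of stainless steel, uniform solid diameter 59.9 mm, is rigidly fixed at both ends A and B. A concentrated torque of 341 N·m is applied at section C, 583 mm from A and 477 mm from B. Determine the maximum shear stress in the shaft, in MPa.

With uniform GJ and both ends fixed, compatibility θ_AC = θ_CB gives T_A·a = T_B·b, together with T_A + T_B = T₀.
T_A = T₀·b/(a+b) = 341.0·477/1060 = 153.5 N·m; T_B = 187.5 N·m.
τ in each portion: τ_AC = 3.64×10^6 Pa, τ_CB = 4.44×10^6 Pa; maximum is in CB.
τ_max = T_CB·r/J = 187.5·0.0300/1.26×10^-6 = 4.444×10^6 Pa.

4.44 MPa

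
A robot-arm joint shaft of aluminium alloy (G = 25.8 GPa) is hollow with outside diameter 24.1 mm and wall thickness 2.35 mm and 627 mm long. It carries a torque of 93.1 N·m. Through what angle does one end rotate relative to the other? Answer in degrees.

6.75°

J = π(d_o⁴ − d_i⁴)/32 = π(0.0241⁴ − 0.0194⁴)/32 = 1.921×10^-8 m⁴.
θ = T·L/(G·J) = 93.10 × 0.627 / (25.8×10⁹ × 1.921×10^-8) = 0.1178 rad.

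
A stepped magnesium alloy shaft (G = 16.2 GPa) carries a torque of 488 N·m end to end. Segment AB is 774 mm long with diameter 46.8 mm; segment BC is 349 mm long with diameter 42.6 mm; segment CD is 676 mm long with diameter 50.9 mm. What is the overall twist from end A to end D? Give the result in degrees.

6.47°

J_AB = π(0.0468)⁴/32 = 4.71×10^-7 m⁴; J_BC = π(0.0426)⁴/32 = 3.23×10^-7 m⁴; J_CD = π(0.0509)⁴/32 = 6.59×10^-7 m⁴.
θ = (T/G)·Σ L_i/J_i = (488.0/16.2×10⁹)·(0.774/4.71×10^-7 + 0.349/3.23×10^-7 + 0.676/6.59×10^-7) = 0.1129 rad.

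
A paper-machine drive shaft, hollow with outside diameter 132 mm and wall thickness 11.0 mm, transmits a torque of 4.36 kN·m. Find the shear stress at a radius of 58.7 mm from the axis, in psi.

2410 psi

J = π(d_o⁴ − d_i⁴)/32 = π(0.132⁴ − 0.110⁴)/32 = 1.543×10^-5 m⁴.
Shear stress varies linearly with radius: τ = T·r/J = 4360 × 0.0587 / 1.543×10^-5 = 1.658×10^7 Pa.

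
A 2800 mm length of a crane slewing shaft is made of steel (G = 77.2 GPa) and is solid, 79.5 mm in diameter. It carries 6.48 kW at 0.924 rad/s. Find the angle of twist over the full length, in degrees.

3.72°

ω = 0.924 rad/s, so T = P/ω = 6.48×10³ / 0.9240 = 7013 N·m.
J = πd⁴/32 = π(0.0795)⁴/32 = 3.922×10^-6 m⁴.
θ = T·L/(G·J) = 7013 × 2.80 / (77.2×10⁹ × 3.922×10^-6) = 0.06486 rad.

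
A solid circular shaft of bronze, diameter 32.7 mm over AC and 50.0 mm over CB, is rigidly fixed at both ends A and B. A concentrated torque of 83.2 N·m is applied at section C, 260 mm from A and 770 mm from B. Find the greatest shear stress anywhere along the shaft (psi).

Compatibility: T_A·a/J_AC = T_B·b/J_CB with T_A + T_B = T₀.
J_AC = 1.12×10^-7 m⁴, J_CB = 6.14×10^-7 m⁴, so T_A = T₀·(J_AC/a)/((J_AC/a)+(J_CB/b)) = 29.24 N·m, T_B = 53.96 N·m.
τ in each portion: τ_AC = 4.26×10^6 Pa, τ_CB = 2.20×10^6 Pa; maximum is in AC.
τ_max = T_AC·r/J = 29.24·0.0163/1.12×10^-7 = 4.258×10^6 Pa.

618 psi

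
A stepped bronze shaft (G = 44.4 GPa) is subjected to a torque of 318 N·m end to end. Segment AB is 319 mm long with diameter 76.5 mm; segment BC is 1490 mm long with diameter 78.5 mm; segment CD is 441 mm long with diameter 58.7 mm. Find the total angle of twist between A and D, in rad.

0.00625 rad

J_AB = π(0.0765)⁴/32 = 3.36×10^-6 m⁴; J_BC = π(0.0785)⁴/32 = 3.73×10^-6 m⁴; J_CD = π(0.0587)⁴/32 = 1.17×10^-6 m⁴.
θ = (T/G)·Σ L_i/J_i = (318.0/44.4×10⁹)·(0.319/3.36×10^-6 + 1.49/3.73×10^-6 + 0.441/1.17×10^-6) = 6.252×10^-3 rad.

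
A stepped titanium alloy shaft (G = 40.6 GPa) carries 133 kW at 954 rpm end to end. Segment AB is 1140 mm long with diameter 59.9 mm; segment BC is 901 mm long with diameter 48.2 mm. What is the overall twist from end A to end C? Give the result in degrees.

ω = 2π·954/60 = 99.90 rad/s, so T = P/ω = 133×10³ / 99.90 = 1331 N·m.
J_AB = π(0.0599)⁴/32 = 1.26×10^-6 m⁴; J_BC = π(0.0482)⁴/32 = 5.30×10^-7 m⁴.
θ = (T/G)·Σ L_i/J_i = (1331/40.6×10⁹)·(1.14/1.26×10^-6 + 0.901/5.30×10^-7) = 0.08533 rad.

4.89°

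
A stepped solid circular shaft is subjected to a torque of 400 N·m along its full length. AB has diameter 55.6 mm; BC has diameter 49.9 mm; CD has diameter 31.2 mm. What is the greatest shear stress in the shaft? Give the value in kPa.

Under the same torque, τ_max = 16T/(πd³) is largest where d is smallest — segment CD (d = 31.2 mm).
τ_max = 16·400.0/(π·(0.0312)³) = 6.708×10^7 Pa.

67100 kPa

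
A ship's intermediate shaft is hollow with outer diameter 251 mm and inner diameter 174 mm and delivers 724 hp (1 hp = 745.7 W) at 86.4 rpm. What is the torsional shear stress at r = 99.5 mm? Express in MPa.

ω = 2π·86.4/60 = 9.048 rad/s, so T = P/ω = 724×745.7 / 9.048 = 59670 N·m.
J = π(d_o⁴ − d_i⁴)/32 = π(0.251⁴ − 0.174⁴)/32 = 2.997×10^-4 m⁴.
Shear stress varies linearly with radius: τ = T·r/J = 59670 × 0.0995 / 2.997×10^-4 = 1.981×10^7 Pa.

19.8 MPa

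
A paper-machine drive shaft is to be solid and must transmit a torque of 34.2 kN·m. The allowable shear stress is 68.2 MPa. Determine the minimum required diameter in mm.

137 mm

For a solid shaft τ_max = 16T/(πd³), so d = (16T/(π τ_allow))^(1/3) = (16·34200/(π·6.82×10^7))^(1/3) = 0.1367 m.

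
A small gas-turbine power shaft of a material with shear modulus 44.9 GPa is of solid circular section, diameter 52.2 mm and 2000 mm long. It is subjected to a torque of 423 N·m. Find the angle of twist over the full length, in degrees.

1.48°

J = πd⁴/32 = π(0.0522)⁴/32 = 7.289×10^-7 m⁴.
θ = T·L/(G·J) = 423.0 × 2.00 / (44.9×10⁹ × 7.289×10^-7) = 0.02585 rad.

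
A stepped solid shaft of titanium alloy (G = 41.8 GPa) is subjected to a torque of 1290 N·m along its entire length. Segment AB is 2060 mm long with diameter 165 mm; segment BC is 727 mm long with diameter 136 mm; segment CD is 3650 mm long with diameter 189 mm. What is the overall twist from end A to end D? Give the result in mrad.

J_AB = π(0.165)⁴/32 = 7.28×10^-5 m⁴; J_BC = π(0.136)⁴/32 = 3.36×10^-5 m⁴; J_CD = π(0.189)⁴/32 = 1.25×10^-4 m⁴.
θ = (T/G)·Σ L_i/J_i = (1290/41.8×10⁹)·(2.06/7.28×10^-5 + 0.727/3.36×10^-5 + 3.65/1.25×10^-4) = 2.441×10^-3 rad.

2.44 mrad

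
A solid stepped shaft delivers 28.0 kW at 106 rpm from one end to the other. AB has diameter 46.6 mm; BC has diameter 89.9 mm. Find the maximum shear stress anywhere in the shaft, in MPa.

ω = 2π·106/60 = 11.10 rad/s, so T = P/ω = 28.0×10³ / 11.10 = 2522 N·m.
Under the same torque, τ_max = 16T/(πd³) is largest where d is smallest — segment AB (d = 46.6 mm).
τ_max = 16·2522/(π·(0.0466)³) = 1.270×10^8 Pa.

127 MPa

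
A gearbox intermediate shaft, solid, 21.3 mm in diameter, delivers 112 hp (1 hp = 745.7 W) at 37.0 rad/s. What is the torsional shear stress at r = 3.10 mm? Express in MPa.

ω = 37.0 rad/s, so T = P/ω = 112×745.7 / 37.00 = 2257 N·m.
J = πd⁴/32 = π(0.0213)⁴/32 = 2.021×10^-8 m⁴.
Shear stress varies linearly with radius: τ = T·r/J = 2257 × 0.00310 / 2.021×10^-8 = 3.463×10^8 Pa.

346 MPa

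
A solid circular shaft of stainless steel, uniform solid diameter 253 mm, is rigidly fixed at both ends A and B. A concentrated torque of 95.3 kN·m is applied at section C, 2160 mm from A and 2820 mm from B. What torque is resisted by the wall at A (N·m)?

With uniform GJ and both ends fixed, compatibility θ_AC = θ_CB gives T_A·a = T_B·b, together with T_A + T_B = T₀.
T_A = T₀·b/(a+b) = 95300·2820/4980 = 53970 N·m; T_B = 41330 N·m.

54000 N·m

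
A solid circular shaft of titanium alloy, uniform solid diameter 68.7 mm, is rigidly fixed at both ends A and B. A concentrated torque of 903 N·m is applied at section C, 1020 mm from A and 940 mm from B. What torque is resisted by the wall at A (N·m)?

With uniform GJ and both ends fixed, compatibility θ_AC = θ_CB gives T_A·a = T_B·b, together with T_A + T_B = T₀.
T_A = T₀·b/(a+b) = 903.0·940/1960 = 433.1 N·m; T_B = 469.9 N·m.

433 N·m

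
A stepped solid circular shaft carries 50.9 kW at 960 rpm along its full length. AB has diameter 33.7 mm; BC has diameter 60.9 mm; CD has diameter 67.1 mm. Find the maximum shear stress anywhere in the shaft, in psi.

ω = 2π·960/60 = 100.5 rad/s, so T = P/ω = 50.9×10³ / 100.5 = 506.3 N·m.
Under the same torque, τ_max = 16T/(πd³) is largest where d is smallest — segment AB (d = 33.7 mm).
τ_max = 16·506.3/(π·(0.0337)³) = 6.737×10^7 Pa.

9770 psi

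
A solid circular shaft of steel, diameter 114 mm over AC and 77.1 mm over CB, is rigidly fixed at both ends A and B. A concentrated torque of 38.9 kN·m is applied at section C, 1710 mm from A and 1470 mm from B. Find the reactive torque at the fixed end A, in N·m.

Compatibility: T_A·a/J_AC = T_B·b/J_CB with T_A + T_B = T₀.
J_AC = 1.66×10^-5 m⁴, J_CB = 3.47×10^-6 m⁴, so T_A = T₀·(J_AC/a)/((J_AC/a)+(J_CB/b)) = 31290 N·m, T_B = 7614 N·m.

31300 N·m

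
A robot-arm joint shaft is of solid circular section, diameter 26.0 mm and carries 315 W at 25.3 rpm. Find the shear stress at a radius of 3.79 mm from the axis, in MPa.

ω = 2π·25.3/60 = 2.649 rad/s, so T = P/ω = 315 / 2.649 = 118.9 N·m.
J = πd⁴/32 = π(0.0260)⁴/32 = 4.486×10^-8 m⁴.
Shear stress varies linearly with radius: τ = T·r/J = 118.9 × 0.00379 / 4.486×10^-8 = 1.004×10^7 Pa.

10.0 MPa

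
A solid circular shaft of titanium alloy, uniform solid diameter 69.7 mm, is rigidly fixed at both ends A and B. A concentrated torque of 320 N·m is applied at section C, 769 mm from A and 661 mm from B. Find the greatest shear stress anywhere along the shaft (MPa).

With uniform GJ and both ends fixed, compatibility θ_AC = θ_CB gives T_A·a = T_B·b, together with T_A + T_B = T₀.
T_A = T₀·b/(a+b) = 320.0·661/1430 = 147.9 N·m; T_B = 172.1 N·m.
τ in each portion: τ_AC = 2.22×10^6 Pa, τ_CB = 2.59×10^6 Pa; maximum is in CB.
τ_max = T_CB·r/J = 172.1·0.0348/2.32×10^-6 = 2.588×10^6 Pa.

2.59 MPa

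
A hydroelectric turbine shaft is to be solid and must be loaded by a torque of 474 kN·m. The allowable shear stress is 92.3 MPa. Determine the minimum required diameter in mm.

297 mm

For a solid shaft τ_max = 16T/(πd³), so d = (16T/(π τ_allow))^(1/3) = (16·474000/(π·9.23×10^7))^(1/3) = 0.2968 m.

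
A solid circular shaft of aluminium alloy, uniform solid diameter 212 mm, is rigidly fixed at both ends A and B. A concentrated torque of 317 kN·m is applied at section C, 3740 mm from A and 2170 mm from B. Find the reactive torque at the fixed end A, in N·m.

116000 N·m

With uniform GJ and both ends fixed, compatibility θ_AC = θ_CB gives T_A·a = T_B·b, together with T_A + T_B = T₀.
T_A = T₀·b/(a+b) = 317000·2170/5910 = 116400 N·m; T_B = 200600 N·m.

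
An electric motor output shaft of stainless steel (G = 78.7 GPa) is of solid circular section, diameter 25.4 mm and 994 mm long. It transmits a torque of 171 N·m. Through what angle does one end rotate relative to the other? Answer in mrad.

J = πd⁴/32 = π(0.0254)⁴/32 = 4.086×10^-8 m⁴.
θ = T·L/(G·J) = 171.0 × 0.994 / (78.7×10⁹ × 4.086×10^-8) = 0.05285 rad.

52.9 mrad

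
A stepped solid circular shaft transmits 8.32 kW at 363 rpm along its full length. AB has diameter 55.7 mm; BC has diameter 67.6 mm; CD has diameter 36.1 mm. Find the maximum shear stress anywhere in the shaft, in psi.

ω = 2π·363/60 = 38.01 rad/s, so T = P/ω = 8.32×10³ / 38.01 = 218.9 N·m.
Under the same torque, τ_max = 16T/(πd³) is largest where d is smallest — segment CD (d = 36.1 mm).
τ_max = 16·218.9/(π·(0.0361)³) = 2.369×10^7 Pa.

3440 psi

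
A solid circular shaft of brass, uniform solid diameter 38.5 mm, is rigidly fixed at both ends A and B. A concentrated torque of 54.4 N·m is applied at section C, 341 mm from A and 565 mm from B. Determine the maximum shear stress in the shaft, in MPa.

3.03 MPa

With uniform GJ and both ends fixed, compatibility θ_AC = θ_CB gives T_A·a = T_B·b, together with T_A + T_B = T₀.
T_A = T₀·b/(a+b) = 54.40·565/906.0 = 33.92 N·m; T_B = 20.48 N·m.
τ in each portion: τ_AC = 3.03×10^6 Pa, τ_CB = 1.83×10^6 Pa; maximum is in AC.
τ_max = T_AC·r/J = 33.92·0.0192/2.16×10^-7 = 3.028×10^6 Pa.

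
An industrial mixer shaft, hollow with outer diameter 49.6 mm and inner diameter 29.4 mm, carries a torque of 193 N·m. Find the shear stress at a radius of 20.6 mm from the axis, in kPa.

7630 kPa

J = π(d_o⁴ − d_i⁴)/32 = π(0.0496⁴ − 0.0294⁴)/32 = 5.208×10^-7 m⁴.
Shear stress varies linearly with radius: τ = T·r/J = 193.0 × 0.0206 / 5.208×10^-7 = 7.633×10^6 Pa.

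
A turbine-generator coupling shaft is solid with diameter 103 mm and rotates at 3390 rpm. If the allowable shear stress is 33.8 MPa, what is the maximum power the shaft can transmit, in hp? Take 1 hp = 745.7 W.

3450 hp

J = πd⁴/32 = π(0.103)⁴/32 = 1.105×10^-5 m⁴.
T_max = τ_allow·J/r = 3.38×10^7 × 1.105×10^-5 / 0.0515 = 7252 N·m.
ω = 2π·3390/60 = 355.0 rad/s, so P_max = T_max·ω = 2.574×10^6 W.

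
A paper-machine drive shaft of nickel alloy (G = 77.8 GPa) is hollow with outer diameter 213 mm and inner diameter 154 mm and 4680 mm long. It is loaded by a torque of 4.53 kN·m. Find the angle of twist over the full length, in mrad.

1.86 mrad

J = π(d_o⁴ − d_i⁴)/32 = π(0.213⁴ − 0.154⁴)/32 = 1.469×10^-4 m⁴.
θ = T·L/(G·J) = 4530 × 4.68 / (77.8×10⁹ × 1.469×10^-4) = 1.856×10^-3 rad.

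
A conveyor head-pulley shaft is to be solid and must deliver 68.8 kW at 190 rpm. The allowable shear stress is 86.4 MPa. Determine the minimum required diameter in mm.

ω = 2π·190/60 = 19.90 rad/s, so T = P/ω = 68.8×10³ / 19.90 = 3458 N·m.
For a solid shaft τ_max = 16T/(πd³), so d = (16T/(π τ_allow))^(1/3) = (16·3458/(π·8.64×10^7))^(1/3) = 0.05885 m.

58.9 mm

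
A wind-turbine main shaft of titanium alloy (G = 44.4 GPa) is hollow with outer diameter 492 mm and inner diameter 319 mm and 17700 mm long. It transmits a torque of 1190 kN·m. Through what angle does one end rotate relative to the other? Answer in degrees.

J = π(d_o⁴ − d_i⁴)/32 = π(0.492⁴ − 0.319⁴)/32 = 4.736×10^-3 m⁴.
θ = T·L/(G·J) = 1.190e6 × 17.7 / (44.4×10⁹ × 4.736×10^-3) = 0.1002 rad.

5.74°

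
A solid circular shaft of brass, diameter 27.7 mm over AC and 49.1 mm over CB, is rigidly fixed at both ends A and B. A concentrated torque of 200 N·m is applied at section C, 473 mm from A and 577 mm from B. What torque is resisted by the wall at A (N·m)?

Compatibility: T_A·a/J_AC = T_B·b/J_CB with T_A + T_B = T₀.
J_AC = 5.78×10^-8 m⁴, J_CB = 5.71×10^-7 m⁴, so T_A = T₀·(J_AC/a)/((J_AC/a)+(J_CB/b)) = 22.00 N·m, T_B = 178.0 N·m.

22.0 N·m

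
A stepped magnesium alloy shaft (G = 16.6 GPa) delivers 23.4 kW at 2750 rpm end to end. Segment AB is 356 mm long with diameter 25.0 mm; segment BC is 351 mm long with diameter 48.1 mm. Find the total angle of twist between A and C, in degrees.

2.79°

ω = 2π·2750/60 = 288.0 rad/s, so T = P/ω = 23.4×10³ / 288.0 = 81.26 N·m.
J_AB = π(0.0250)⁴/32 = 3.83×10^-8 m⁴; J_BC = π(0.0481)⁴/32 = 5.26×10^-7 m⁴.
θ = (T/G)·Σ L_i/J_i = (81.26/16.6×10⁹)·(0.356/3.83×10^-8 + 0.351/5.26×10^-7) = 0.04871 rad.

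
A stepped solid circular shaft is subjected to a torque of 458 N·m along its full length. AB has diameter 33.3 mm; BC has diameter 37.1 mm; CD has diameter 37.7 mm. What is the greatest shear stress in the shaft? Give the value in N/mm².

Under the same torque, τ_max = 16T/(πd³) is largest where d is smallest — segment AB (d = 33.3 mm).
τ_max = 16·458.0/(π·(0.0333)³) = 6.317×10^7 Pa.

63.2 N/mm²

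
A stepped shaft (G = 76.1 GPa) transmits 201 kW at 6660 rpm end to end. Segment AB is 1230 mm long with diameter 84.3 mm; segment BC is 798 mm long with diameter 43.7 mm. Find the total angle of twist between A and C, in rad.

0.00938 rad

ω = 2π·6660/60 = 697.4 rad/s, so T = P/ω = 201×10³ / 697.4 = 288.2 N·m.
J_AB = π(0.0843)⁴/32 = 4.96×10^-6 m⁴; J_BC = π(0.0437)⁴/32 = 3.58×10^-7 m⁴.
θ = (T/G)·Σ L_i/J_i = (288.2/76.1×10⁹)·(1.23/4.96×10^-6 + 0.798/3.58×10^-7) = 9.380×10^-3 rad.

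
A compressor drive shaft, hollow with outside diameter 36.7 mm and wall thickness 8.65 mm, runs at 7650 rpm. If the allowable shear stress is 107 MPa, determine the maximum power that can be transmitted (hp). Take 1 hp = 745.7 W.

1030 hp

J = π(d_o⁴ − d_i⁴)/32 = π(0.0367⁴ − 0.0194⁴)/32 = 1.642×10^-7 m⁴.
T_max = τ_allow·J/r = 1.07×10^8 × 1.642×10^-7 / 0.0184 = 957.4 N·m.
ω = 2π·7650/60 = 801.1 rad/s, so P_max = T_max·ω = 7.670×10^5 W.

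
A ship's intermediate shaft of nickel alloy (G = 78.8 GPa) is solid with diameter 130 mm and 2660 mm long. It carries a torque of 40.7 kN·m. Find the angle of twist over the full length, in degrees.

2.81°

J = πd⁴/32 = π(0.130)⁴/32 = 2.804×10^-5 m⁴.
θ = T·L/(G·J) = 40700 × 2.66 / (78.8×10⁹ × 2.804×10^-5) = 0.04900 rad.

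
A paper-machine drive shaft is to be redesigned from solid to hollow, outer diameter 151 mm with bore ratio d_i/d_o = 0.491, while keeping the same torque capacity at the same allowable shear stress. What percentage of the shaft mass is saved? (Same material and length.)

21.0 %

Equal τ_max and T ⇒ the solid shaft needs d_s³ = d_o³(1−k⁴), so d_s = 151·(1−0.491⁴)^(1/3) = 148.0 mm.
Area ratio A_h/A_s = d_o²(1−k²)/d_s² = (1−k²)/(1−k⁴)^(2/3) = 0.7898.
Mass saving = 1 − 0.7898 = 21.0 %.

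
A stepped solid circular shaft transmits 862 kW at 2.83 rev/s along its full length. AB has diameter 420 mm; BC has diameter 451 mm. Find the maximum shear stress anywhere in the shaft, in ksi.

ω = 2π·2.83 = 17.78 rad/s, so T = P/ω = 862×10³ / 17.78 = 48480 N·m.
Under the same torque, τ_max = 16T/(πd³) is largest where d is smallest — segment AB (d = 420 mm).
τ_max = 16·48480/(π·(0.420)³) = 3.332×10^6 Pa.

0.483 ksi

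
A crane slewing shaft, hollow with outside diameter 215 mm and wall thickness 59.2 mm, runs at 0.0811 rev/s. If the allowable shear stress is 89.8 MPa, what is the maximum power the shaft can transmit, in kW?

J = π(d_o⁴ − d_i⁴)/32 = π(0.215⁴ − 0.0966⁴)/32 = 2.012×10^-4 m⁴.
T_max = τ_allow·J/r = 8.98×10^7 × 2.012×10^-4 / 0.107 = 168100 N·m.
ω = 2π·0.0811 = 0.5096 rad/s, so P_max = T_max·ω = 8.566×10^4 W.

85.7 kW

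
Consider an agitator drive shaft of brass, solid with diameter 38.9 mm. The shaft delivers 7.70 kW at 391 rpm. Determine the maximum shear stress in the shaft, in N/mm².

ω = 2π·391/60 = 40.95 rad/s, so T = P/ω = 7.70×10³ / 40.95 = 188.1 N·m.
J = πd⁴/32 = π(0.0389)⁴/32 = 2.248×10^-7 m⁴.
τ_max = T·r/J = 188.1 × 0.0194 / 2.248×10^-7 = 1.627×10^7 Pa.

16.3 N/mm²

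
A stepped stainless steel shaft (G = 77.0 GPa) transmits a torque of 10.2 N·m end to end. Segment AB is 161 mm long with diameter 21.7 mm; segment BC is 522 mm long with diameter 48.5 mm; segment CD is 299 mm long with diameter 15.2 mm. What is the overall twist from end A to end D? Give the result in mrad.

8.66 mrad

J_AB = π(0.0217)⁴/32 = 2.18×10^-8 m⁴; J_BC = π(0.0485)⁴/32 = 5.43×10^-7 m⁴; J_CD = π(0.0152)⁴/32 = 5.24×10^-9 m⁴.
θ = (T/G)·Σ L_i/J_i = (10.20/77.0×10⁹)·(0.161/2.18×10^-8 + 0.522/5.43×10^-7 + 0.299/5.24×10^-9) = 8.665×10^-3 rad.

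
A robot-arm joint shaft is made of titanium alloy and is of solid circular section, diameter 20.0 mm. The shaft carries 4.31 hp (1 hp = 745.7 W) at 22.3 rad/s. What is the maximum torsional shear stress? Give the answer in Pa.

ω = 22.3 rad/s, so T = P/ω = 4.31×745.7 / 22.30 = 144.1 N·m.
J = πd⁴/32 = π(0.0200)⁴/32 = 1.571×10^-8 m⁴.
τ_max = T·r/J = 144.1 × 0.0100 / 1.571×10^-8 = 9.175×10^7 Pa.

9.18e7 Pa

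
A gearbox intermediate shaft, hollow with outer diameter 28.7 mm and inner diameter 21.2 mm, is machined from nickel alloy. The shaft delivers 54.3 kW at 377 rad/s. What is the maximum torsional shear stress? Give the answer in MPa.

44.2 MPa

ω = 377 rad/s, so T = P/ω = 54.3×10³ / 377.0 = 144.0 N·m.
J = π(d_o⁴ − d_i⁴)/32 = π(0.0287⁴ − 0.0212⁴)/32 = 4.678×10^-8 m⁴.
τ_max = T·r/J = 144.0 × 0.0143 / 4.678×10^-8 = 4.419×10^7 Pa.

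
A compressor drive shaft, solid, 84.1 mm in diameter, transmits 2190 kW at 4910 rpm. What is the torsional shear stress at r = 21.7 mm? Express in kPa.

18800 kPa

ω = 2π·4910/60 = 514.2 rad/s, so T = P/ω = 2190×10³ / 514.2 = 4259 N·m.
J = πd⁴/32 = π(0.0841)⁴/32 = 4.911×10^-6 m⁴.
Shear stress varies linearly with radius: τ = T·r/J = 4259 × 0.0217 / 4.911×10^-6 = 1.882×10^7 Pa.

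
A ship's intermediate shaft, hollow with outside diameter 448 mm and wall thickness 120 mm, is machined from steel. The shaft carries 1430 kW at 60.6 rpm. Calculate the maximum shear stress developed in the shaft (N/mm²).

13.4 N/mm²

ω = 2π·60.6/60 = 6.346 rad/s, so T = P/ω = 1430×10³ / 6.346 = 225300 N·m.
J = π(d_o⁴ − d_i⁴)/32 = π(0.448⁴ − 0.208⁴)/32 = 3.771×10^-3 m⁴.
τ_max = T·r/J = 225300 × 0.224 / 3.771×10^-3 = 1.339×10^7 Pa.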